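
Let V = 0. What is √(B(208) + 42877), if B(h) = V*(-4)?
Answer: √42877 ≈ 207.07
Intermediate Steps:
B(h) = 0 (B(h) = 0*(-4) = 0)
√(B(208) + 42877) = √(0 + 42877) = √42877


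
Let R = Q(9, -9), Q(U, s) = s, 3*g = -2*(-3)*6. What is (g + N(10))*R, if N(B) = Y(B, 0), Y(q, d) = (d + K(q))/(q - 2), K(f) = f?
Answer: -477/4 ≈ -119.25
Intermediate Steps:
Y(q, d) = (d + q)/(-2 + q) (Y(q, d) = (d + q)/(q - 2) = (d + q)/(-2 + q))
N(B) = B/(-2 + B) (N(B) = (0 + B)/(-2 + B) = B/(-2 + B))
g = 12 (g = (-2*(-3)*6)/3 = (6*6)/3 = (⅓)*36 = 12)
R = -9
(g + N(10))*R = (12 + 10/(-2 + 10))*(-9) = (12 + 10/8)*(-9) = (12 + 10*(⅛))*(-9) = (12 + 5/4)*(-9) = (53/4)*(-9) = -477/4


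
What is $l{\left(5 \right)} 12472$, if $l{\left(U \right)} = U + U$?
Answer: $124720$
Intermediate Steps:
$l{\left(U \right)} = 2 U$
$l{\left(5 \right)} 12472 = 2 \cdot 5 \cdot 12472 = 10 \cdot 12472 = 124720$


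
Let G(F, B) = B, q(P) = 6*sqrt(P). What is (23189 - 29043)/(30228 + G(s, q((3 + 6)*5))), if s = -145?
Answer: -14746226/76144197 + 2927*sqrt(5)/25381399 ≈ -0.19340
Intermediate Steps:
(23189 - 29043)/(30228 + G(s, q((3 + 6)*5))) = (23189 - 29043)/(30228 + 6*sqrt((3 + 6)*5)) = -5854/(30228 + 6*sqrt(9*5)) = -5854/(30228 + 6*sqrt(45)) = -5854/(30228 + 6*(3*sqrt(5))) = -5854/(30228 + 18*sqrt(5))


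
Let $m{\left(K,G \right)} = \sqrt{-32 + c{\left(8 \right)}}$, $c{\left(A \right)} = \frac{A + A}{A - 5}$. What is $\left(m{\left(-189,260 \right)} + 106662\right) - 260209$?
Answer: $-153547 + \frac{4 i \sqrt{15}}{3} \approx -1.5355 \cdot 10^{5} + 5.164 i$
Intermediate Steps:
$c{\left(A \right)} = \frac{2 A}{-5 + A}$
$m{\left(K,G \right)} = \frac{4 i \sqrt{15}}{3}$ ($m{\left(K,G \right)} = \sqrt{-32 + 2 \cdot 8 \frac{1}{-5 + 8}} = \sqrt{-32 + 2 \cdot 8 \cdot \frac{1}{3}} = \sqrt{-32 + \frac{16}{3}} = \sqrt{- \frac{80}{3}} = \frac{4 i \sqrt{15}}{3}$)
$\left(m{\left(-189,260 \right)} + 106662\right) - 260209 = \left(\frac{4 i \sqrt{15}}{3} + 106662\right) - 260209 = \left(106662 + \frac{4 i \sqrt{15}}{3}\right) - 260209 = -153547 + \frac{4 i \sqrt{15}}{3}$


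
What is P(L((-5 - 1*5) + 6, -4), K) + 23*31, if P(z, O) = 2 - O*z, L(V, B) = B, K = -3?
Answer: 703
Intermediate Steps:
P(z, O) = 2 - O*z
P(L((-5 - 1*5) + 6, -4), K) + 23*31 = (2 - 1*(-3)*(-4)) + 23*31 = (2 - 12) + 713 = -10 + 713 = 703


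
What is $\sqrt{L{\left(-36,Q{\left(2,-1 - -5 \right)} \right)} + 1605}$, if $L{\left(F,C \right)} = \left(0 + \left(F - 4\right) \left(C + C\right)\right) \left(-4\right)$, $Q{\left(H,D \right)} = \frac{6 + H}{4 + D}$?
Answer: $5 \sqrt{77} \approx 43.875$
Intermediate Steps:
$Q{\left(H,D \right)} = \frac{6 + H}{4 + D}$
$L{\left(F,C \right)} = - 8 C \left(-4 + F\right)$ ($L{\left(F,C \right)} = \left(0 + \left(-4 + F\right) 2 C\right) \left(-4\right) = \left(0 + 2 C \left(-4 + F\right)\right) \left(-4\right) = 2 C \left(-4 + F\right) \left(-4\right) = - 8 C \left(-4 + F\right)$)
$\sqrt{L{\left(-36,Q{\left(2,-1 - -5 \right)} \right)} + 1605} = \sqrt{8 \frac{6 + 2}{4 - -4} \left(4 - -36\right) + 1605} = \sqrt{8 \frac{1}{4 + \left(-1 + 5\right)} 8 \left(4 + 36\right) + 1605} = \sqrt{8 \frac{1}{4 + 4} \cdot 8 \cdot 40 + 1605} = \sqrt{8 \cdot \frac{1}{8} \cdot 8 \cdot 40 + 1605} = \sqrt{8 \cdot 1 \cdot 40 + 1605} = \sqrt{320 + 1605} = \sqrt{1925} = 5 \sqrt{77}$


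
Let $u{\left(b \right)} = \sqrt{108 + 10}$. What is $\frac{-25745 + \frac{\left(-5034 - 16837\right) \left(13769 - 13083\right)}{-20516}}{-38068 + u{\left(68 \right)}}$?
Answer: $\frac{2441971379269}{3716402891637} + \frac{256590457 \sqrt{118}}{14865611566548} \approx 0.65727$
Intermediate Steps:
$u{\left(b \right)} = \sqrt{118}$
$\frac{-25745 + \frac{\left(-5034 - 16837\right) \left(13769 - 13083\right)}{-20516}}{-38068 + u{\left(68 \right)}} = \frac{-25745 + \frac{\left(-5034 - 16837\right) \left(13769 - 13083\right)}{-20516}}{-38068 + \sqrt{118}} = \frac{-25745 + \left(-21871\right) 686 \left(- \frac{1}{20516}\right)}{-38068 + \sqrt{118}} = \frac{-25745 - - \frac{7501753}{10258}}{-38068 + \sqrt{118}} = \frac{-25745 + \frac{7501753}{10258}}{-38068 + \sqrt{118}} = - \frac{256590457}{10258 \left(-38068 + \sqrt{118}\right)}$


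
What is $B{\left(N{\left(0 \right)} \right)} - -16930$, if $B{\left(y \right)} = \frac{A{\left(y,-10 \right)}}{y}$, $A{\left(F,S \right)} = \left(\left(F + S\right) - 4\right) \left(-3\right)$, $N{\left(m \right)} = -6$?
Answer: $16920$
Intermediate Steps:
$A{\left(F,S \right)} = 12 - 3 F - 3 S$ ($A{\left(F,S \right)} = \left(-4 + F + S\right) \left(-3\right) = 12 - 3 F - 3 S$)
$B{\left(y \right)} = \frac{42 - 3 y}{y}$ ($B{\left(y \right)} = \frac{12 - 3 y - -30}{y} = \frac{12 - 3 y + 30}{y} = \frac{42 - 3 y}{y}$)
$B{\left(N{\left(0 \right)} \right)} - -16930 = \left(-3 + \frac{42}{-6}\right) - -16930 = \left(-3 + 42 \left(- \frac{1}{6}\right)\right) + 16930 = \left(-3 - 7\right) + 16930 = -10 + 16930 = 16920$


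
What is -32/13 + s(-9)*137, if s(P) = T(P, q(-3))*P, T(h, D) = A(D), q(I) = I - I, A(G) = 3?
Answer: -48119/13 ≈ -3701.5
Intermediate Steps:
q(I) = 0
T(h, D) = 3
s(P) = 3*P
-32/13 + s(-9)*137 = -32/13 + (3*(-9))*137 = -32*1/13 - 27*137 = -32/13 - 3699 = -48119/13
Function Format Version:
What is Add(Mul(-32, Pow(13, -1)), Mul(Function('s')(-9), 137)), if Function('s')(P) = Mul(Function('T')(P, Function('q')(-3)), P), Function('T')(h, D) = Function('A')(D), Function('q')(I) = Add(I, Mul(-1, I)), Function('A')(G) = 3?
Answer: Rational(-48119, 13) ≈ -3701.5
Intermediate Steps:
Function('q')(I) = 0
Function('T')(h, D) = 3
Function('s')(P) = Mul(3, P)
Add(Mul(-32, Pow(13, -1)), Mul(Function('s')(-9), 137)) = Add(Mul(-32, Pow(13, -1)), Mul(Mul(3, -9), 137)) = Add(Mul(-32, Rational(1, 13)), Mul(-27, 137)) = Add(Rational(-32, 13), -3699) = Rational(-48119, 13)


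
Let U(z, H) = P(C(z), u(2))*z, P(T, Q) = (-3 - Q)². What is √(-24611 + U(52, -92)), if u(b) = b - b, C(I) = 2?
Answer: I*√24143 ≈ 155.38*I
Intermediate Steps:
u(b) = 0
U(z, H) = 9*z (U(z, H) = (3 + 0)²*z = 3²*z = 9*z)
√(-24611 + U(52, -92)) = √(-24611 + 9*52) = √(-24611 + 468) = √(-24143) = I*√24143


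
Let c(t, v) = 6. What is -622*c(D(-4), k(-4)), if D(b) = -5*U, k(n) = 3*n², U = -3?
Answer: -3732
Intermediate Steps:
D(b) = 15 (D(b) = -5*(-3) = 15)
-622*c(D(-4), k(-4)) = -622*6 = -3732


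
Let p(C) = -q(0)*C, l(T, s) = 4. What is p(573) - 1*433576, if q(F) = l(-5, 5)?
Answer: -435868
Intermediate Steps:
q(F) = 4
p(C) = -4*C
p(573) - 1*433576 = -4*573 - 1*433576 = -2292 - 433576 = -435868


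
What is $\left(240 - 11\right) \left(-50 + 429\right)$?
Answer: $86791$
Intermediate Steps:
$\left(240 - 11\right) \left(-50 + 429\right) = 229 \cdot 379 = 86791$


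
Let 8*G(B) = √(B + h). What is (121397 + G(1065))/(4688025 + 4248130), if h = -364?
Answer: 121397/8936155 + √701/71489240 ≈ 0.013585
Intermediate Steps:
G(B) = √(-364 + B)/8 (G(B) = √(B - 364)/8 = √(-364 + B)/8)
(121397 + G(1065))/(4688025 + 4248130) = (121397 + √(-364 + 1065)/8)/(4688025 + 4248130) = (121397 + √701/8)/8936155 = (121397 + √701/8)*(1/8936155) = 121397/8936155 + √701/71489240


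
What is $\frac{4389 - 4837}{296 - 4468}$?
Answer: $\frac{16}{149} \approx 0.10738$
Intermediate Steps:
$\frac{4389 - 4837}{296 - 4468} = - \frac{448}{-4172} = \left(-448\right) \left(- \frac{1}{4172}\right) = \frac{16}{149}$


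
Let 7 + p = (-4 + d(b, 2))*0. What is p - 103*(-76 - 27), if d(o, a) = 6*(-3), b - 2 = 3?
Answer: 10602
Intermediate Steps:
b = 5 (b = 2 + 3 = 5)
d(o, a) = -18
p = -7 (p = -7 + (-4 - 18)*0 = -7 - 22*0 = -7 + 0 = -7)
p - 103*(-76 - 27) = -7 - 103*(-76 - 27) = -7 - 103*(-103) = -7 + 10609 = 10602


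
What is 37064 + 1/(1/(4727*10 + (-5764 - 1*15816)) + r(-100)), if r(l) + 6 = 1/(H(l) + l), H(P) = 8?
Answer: 263273268556/7103239 ≈ 37064.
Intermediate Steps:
r(l) = -6 + 1/(8 + l)
37064 + 1/(1/(4727*10 + (-5764 - 1*15816)) + r(-100)) = 37064 + 1/(1/(4727*10 + (-5764 - 1*15816)) + (-47 - 6*(-100))/(8 - 100)) = 37064 + 1/(1/(47270 + (-5764 - 15816)) + (-47 + 600)/(-92)) = 37064 + 1/(1/(47270 - 21580) - 1/92*553) = 37064 + 1/(1/25690 - 553/92) = 37064 + 1/(-7103239/1181740) = 37064 - 1181740/7103239 = 263273268556/7103239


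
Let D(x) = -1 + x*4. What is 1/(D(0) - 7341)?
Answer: -1/7342 ≈ -0.00013620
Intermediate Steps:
D(x) = -1 + 4*x
1/(D(0) - 7341) = 1/((-1 + 4*0) - 7341) = 1/((-1 + 0) - 7341) = 1/(-1 - 7341) = 1/(-7342) = -1/7342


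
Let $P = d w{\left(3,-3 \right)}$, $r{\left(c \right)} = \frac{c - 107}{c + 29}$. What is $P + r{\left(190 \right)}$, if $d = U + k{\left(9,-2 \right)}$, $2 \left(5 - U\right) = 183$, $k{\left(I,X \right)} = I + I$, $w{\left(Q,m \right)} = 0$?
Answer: $\frac{83}{219} \approx 0.379$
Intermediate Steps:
$k{\left(I,X \right)} = 2 I$
$U = - \frac{173}{2}$ ($U = 5 - \frac{183}{2} = - \frac{173}{2} \approx -86.5$)
$r{\left(c \right)} = \frac{-107 + c}{29 + c}$
$d = - \frac{137}{2}$ ($d = - \frac{173}{2} + 2 \cdot 9 = - \frac{173}{2} + 18 = - \frac{137}{2} \approx -68.5$)
$P = 0$ ($P = \left(- \frac{137}{2}\right) 0 = 0$)
$P + r{\left(190 \right)} = 0 + \frac{-107 + 190}{29 + 190} = 0 + \frac{1}{219} \cdot 83 = 0 + \frac{83}{219} = \frac{83}{219}$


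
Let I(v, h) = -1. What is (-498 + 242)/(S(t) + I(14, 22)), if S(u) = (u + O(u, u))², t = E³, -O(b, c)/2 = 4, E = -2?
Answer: -256/255 ≈ -1.0039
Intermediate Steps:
O(b, c) = -8 (O(b, c) = -2*4 = -8)
t = -8 (t = (-2)³ = -8)
S(u) = (-8 + u)² (S(u) = (u - 8)² = (-8 + u)²)
(-498 + 242)/(S(t) + I(14, 22)) = (-498 + 242)/((-8 - 8)² - 1) = -256/((-16)² - 1) = -256/(256 - 1) = -256/255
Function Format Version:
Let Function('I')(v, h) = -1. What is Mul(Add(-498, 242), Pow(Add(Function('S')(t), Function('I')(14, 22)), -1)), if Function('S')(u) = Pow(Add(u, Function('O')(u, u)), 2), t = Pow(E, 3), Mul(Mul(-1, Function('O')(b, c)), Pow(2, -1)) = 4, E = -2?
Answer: Rational(-256, 255) ≈ -1.0039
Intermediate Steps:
Function('O')(b, c) = -8 (Function('O')(b, c) = Mul(-2, 4) = -8)
t = -8 (t = Pow(-2, 3) = -8)
Function('S')(u) = Pow(Add(-8, u), 2) (Function('S')(u) = Pow(Add(u, -8), 2) = Pow(Add(-8, u), 2))
Mul(Add(-498, 242), Pow(Add(Function('S')(t), Function('I')(14, 22)), -1)) = Mul(Add(-498, 242), Pow(Add(Pow(Add(-8, -8), 2), -1), -1)) = Mul(-256, Pow(Add(Pow(-16, 2), -1), -1)) = Mul(-256, Pow(Add(256, -1), -1)) = Mul(-256, Pow(255, -1)) = Mul(-256, Rational(1, 255)) = Rational(-256, 255)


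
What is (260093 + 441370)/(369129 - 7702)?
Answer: 701463/361427 ≈ 1.9408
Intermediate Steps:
(260093 + 441370)/(369129 - 7702) = 701463/361427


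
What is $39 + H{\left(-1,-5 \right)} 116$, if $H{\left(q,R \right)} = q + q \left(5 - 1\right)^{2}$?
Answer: $-1933$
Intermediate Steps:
$H{\left(q,R \right)} = 17 q$ ($H{\left(q,R \right)} = q + q 4^{2} = q + q 16 = q + 16 q = 17 q$)
$39 + H{\left(-1,-5 \right)} 116 = 39 + 17 \left(-1\right) 116 = 39 - 1972 = -1933$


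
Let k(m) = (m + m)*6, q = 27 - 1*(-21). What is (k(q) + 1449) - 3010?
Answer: -985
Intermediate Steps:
q = 48 (q = 27 + 21 = 48)
k(m) = 12*m (k(m) = (2*m)*6 = 12*m)
(k(q) + 1449) - 3010 = (12*48 + 1449) - 3010 = (576 + 1449) - 3010 = 2025 - 3010 = -985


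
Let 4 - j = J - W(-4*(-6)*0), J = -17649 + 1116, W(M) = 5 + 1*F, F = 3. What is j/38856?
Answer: 5515/12952 ≈ 0.42580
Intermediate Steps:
W(M) = 8 (W(M) = 5 + 1*3 = 5 + 3 = 8)
J = -16533
j = 16545 (j = 4 - (-16533 - 1*8) = 4 - (-16533 - 8) = 4 - 1*(-16541) = 4 + 16541 = 16545)
j/38856 = 16545/38856 = 16545*(1/38856) = 5515/12952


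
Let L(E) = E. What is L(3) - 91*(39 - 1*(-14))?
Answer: -4820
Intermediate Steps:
L(3) - 91*(39 - 1*(-14)) = 3 - 91*(39 - 1*(-14)) = 3 - 91*(39 + 14) = 3 - 91*53 = 3 - 4823 = -4820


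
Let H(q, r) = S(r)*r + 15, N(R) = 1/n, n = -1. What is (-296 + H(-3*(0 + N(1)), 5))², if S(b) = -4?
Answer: 90601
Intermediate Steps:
N(R) = -1 (N(R) = 1/(-1) = -1)
H(q, r) = 15 - 4*r (H(q, r) = -4*r + 15 = 15 - 4*r)
(-296 + H(-3*(0 + N(1)), 5))² = (-296 + (15 - 4*5))² = (-296 + (15 - 20))² = (-296 - 5)² = (-301)² = 90601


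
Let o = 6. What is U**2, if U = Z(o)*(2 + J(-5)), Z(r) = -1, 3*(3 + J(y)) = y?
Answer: 64/9 ≈ 7.1111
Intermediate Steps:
J(y) = -3 + y/3
U = 8/3 (U = -(2 + (-3 + (1/3)*(-5))) = -(2 + (-3 - 5/3)) = -(2 - 14/3) = -1*(-8/3) = 8/3 ≈ 2.6667)
U**2 = (8/3)**2 = 64/9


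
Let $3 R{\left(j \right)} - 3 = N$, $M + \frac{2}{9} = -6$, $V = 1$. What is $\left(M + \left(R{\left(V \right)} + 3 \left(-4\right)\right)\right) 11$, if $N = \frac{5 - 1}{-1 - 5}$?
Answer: $- \frac{1727}{9} \approx -191.89$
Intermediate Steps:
$M = - \frac{56}{9}$ ($M = - \frac{2}{9} - 6 = - \frac{56}{9} \approx -6.2222$)
$N = - \frac{2}{3}$ ($N = \frac{4}{-6} = 4 \left(- \frac{1}{6}\right) = - \frac{2}{3} \approx -0.66667$)
$R{\left(j \right)} = \frac{7}{9}$ ($R{\left(j \right)} = 1 + \frac{1}{3} \left(- \frac{2}{3}\right) = 1 - \frac{2}{9} = \frac{7}{9}$)
$\left(M + \left(R{\left(V \right)} + 3 \left(-4\right)\right)\right) 11 = \left(- \frac{56}{9} + \left(\frac{7}{9} + 3 \left(-4\right)\right)\right) 11 = \left(- \frac{56}{9} + \left(\frac{7}{9} - 12\right)\right) 11 = \left(- \frac{56}{9} - \frac{101}{9}\right) 11 = \left(- \frac{157}{9}\right) 11 = - \frac{1727}{9}$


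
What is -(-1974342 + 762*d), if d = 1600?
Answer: 755142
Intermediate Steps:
-(-1974342 + 762*d) = -12954/(17/(-2591 + 1600)) = -12954/(17/(-991)) = -12954/(17*(-1/991)) = -12954/(-17/991) = -12954*(-991/17) = 755142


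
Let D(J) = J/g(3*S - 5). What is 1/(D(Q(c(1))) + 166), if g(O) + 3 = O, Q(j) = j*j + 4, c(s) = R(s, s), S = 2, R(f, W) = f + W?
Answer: 1/162 ≈ 0.0061728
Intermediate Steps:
R(f, W) = W + f
c(s) = 2*s (c(s) = s + s = 2*s)
Q(j) = 4 + j**2 (Q(j) = j**2 + 4 = 4 + j**2)
g(O) = -3 + O
D(J) = -J/2 (D(J) = J/(-3 + (3*2 - 5)) = J/(-3 + (6 - 5)) = J/(-3 + 1) = J/(-2) = J*(-1/2) = -J/2)
1/(D(Q(c(1))) + 166) = 1/(-(4 + (2*1)**2)/2 + 166) = 1/(-(4 + 2**2)/2 + 166) = 1/(-(4 + 4)/2 + 166) = 1/(-1/2*8 + 166) = 1/(-4 + 166) = 1/162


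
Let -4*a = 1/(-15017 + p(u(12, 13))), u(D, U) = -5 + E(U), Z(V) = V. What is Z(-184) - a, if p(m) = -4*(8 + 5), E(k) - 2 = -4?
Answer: -11090785/60276 ≈ -184.00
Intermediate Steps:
E(k) = -2 (E(k) = 2 - 4 = -2)
u(D, U) = -7 (u(D, U) = -5 - 2 = -7)
p(m) = -52 (p(m) = -4*13 = -52)
a = 1/60276 (a = -1/(4*(-15017 - 52)) = -1/4/(-15069) = -1/4*(-1/15069) = 1/60276 ≈ 1.6590e-5)
Z(-184) - a = -184 - 1*1/60276 = -184 - 1/60276 = -11090785/60276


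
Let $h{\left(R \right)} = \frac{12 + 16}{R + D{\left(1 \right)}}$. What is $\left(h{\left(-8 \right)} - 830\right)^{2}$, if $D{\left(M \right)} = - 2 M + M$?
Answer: $\frac{56220004}{81} \approx 6.9407 \cdot 10^{5}$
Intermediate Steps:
$D{\left(M \right)} = - M$
$h{\left(R \right)} = \frac{28}{-1 + R}$ ($h{\left(R \right)} = \frac{12 + 16}{R - 1} = \frac{28}{R - 1} = \frac{28}{-1 + R}$)
$\left(h{\left(-8 \right)} - 830\right)^{2} = \left(\frac{28}{-1 - 8} - 830\right)^{2} = \left(\frac{28}{-9} - 830\right)^{2} = \left(28 \left(- \frac{1}{9}\right) - 830\right)^{2} = \left(- \frac{28}{9} - 830\right)^{2} = \left(- \frac{7498}{9}\right)^{2} = \frac{56220004}{81}$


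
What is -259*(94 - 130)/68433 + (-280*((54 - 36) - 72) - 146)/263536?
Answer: 580320901/3005759848 ≈ 0.19307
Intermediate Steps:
-259*(94 - 130)/68433 + (-280*((54 - 36) - 72) - 146)/263536 = -259*(-36)*(1/68433) + (-280*(18 - 72) - 146)*(1/263536) = 9324*(1/68433) + (-280*(-54) - 146)*(1/263536) = 3108/22811 + (15120 - 146)*(1/263536) = 3108/22811 + 14974*(1/263536) = 3108/22811 + 7487/131768 = 580320901/3005759848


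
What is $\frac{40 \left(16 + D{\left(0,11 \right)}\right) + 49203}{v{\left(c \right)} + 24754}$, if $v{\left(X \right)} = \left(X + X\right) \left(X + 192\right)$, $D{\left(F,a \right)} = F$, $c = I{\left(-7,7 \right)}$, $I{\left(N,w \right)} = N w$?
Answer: $\frac{49843}{10740} \approx 4.6409$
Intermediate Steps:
$c = -49$ ($c = \left(-7\right) 7 = -49$)
$v{\left(X \right)} = 2 X \left(192 + X\right)$
$\frac{40 \left(16 + D{\left(0,11 \right)}\right) + 49203}{v{\left(c \right)} + 24754} = \frac{40 \left(16 + 0\right) + 49203}{2 \left(-49\right) \left(192 - 49\right) + 24754} = \frac{40 \cdot 16 + 49203}{2 \left(-49\right) 143 + 24754} = \frac{640 + 49203}{-14014 + 24754} = \frac{49843}{10740}$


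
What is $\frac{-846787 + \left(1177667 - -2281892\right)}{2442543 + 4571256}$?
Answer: $\frac{290308}{779311} \approx 0.37252$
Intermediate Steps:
$\frac{-846787 + \left(1177667 - -2281892\right)}{2442543 + 4571256} = \frac{-846787 + \left(1177667 + 2281892\right)}{7013799} = \left(-846787 + 3459559\right) \frac{1}{7013799} = 2612772 \cdot \frac{1}{7013799} = \frac{290308}{779311}$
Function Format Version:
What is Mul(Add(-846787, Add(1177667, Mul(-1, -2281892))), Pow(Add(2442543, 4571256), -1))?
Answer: Rational(290308, 779311) ≈ 0.37252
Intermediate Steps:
Mul(Add(-846787, Add(1177667, Mul(-1, -2281892))), Pow(Add(2442543, 4571256), -1)) = Mul(Add(-846787, Add(1177667, 2281892)), Pow(7013799, -1)) = Mul(Add(-846787, 3459559), Rational(1, 7013799)) = Mul(2612772, Rational(1, 7013799)) = Rational(290308, 779311)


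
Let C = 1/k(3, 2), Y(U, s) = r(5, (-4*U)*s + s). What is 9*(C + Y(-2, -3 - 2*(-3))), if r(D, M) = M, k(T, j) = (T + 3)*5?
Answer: 2433/10 ≈ 243.30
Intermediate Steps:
k(T, j) = 15 + 5*T (k(T, j) = (3 + T)*5 = 15 + 5*T)
Y(U, s) = s - 4*U*s (Y(U, s) = (-4*U)*s + s = -4*U*s + s = s - 4*U*s)
C = 1/30 (C = 1/(15 + 5*3) = 1/(15 + 15) = 1/30 ≈ 0.033333)
9*(C + Y(-2, -3 - 2*(-3))) = 9*(1/30 + (-3 - 2*(-3))*(1 - 4*(-2))) = 9*(1/30 + (-3 + 6)*(1 + 8)) = 9*(1/30 + 3*9) = 9*(1/30 + 27) = 9*(811/30) = 2433/10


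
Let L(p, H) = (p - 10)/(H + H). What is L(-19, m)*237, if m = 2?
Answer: -6873/4 ≈ -1718.3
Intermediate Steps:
L(p, H) = (-10 + p)/(2*H) (L(p, H) = (-10 + p)/((2*H)) = (-10 + p)*(1/(2*H)) = (-10 + p)/(2*H))
L(-19, m)*237 = ((½)*(-10 - 19)/2)*237 = ((½)*(½)*(-29))*237 = -29/4*237 = -6873/4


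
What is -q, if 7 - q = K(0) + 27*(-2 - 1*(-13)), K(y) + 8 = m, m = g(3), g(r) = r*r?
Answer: 291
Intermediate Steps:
g(r) = r**2
m = 9 (m = 3**2 = 9)
K(y) = 1 (K(y) = -8 + 9 = 1)
q = -291 (q = 7 - (1 + 27*(-2 - 1*(-13))) = 7 - (1 + 27*(-2 + 13)) = 7 - (1 + 27*11) = 7 - (1 + 297) = 7 - 1*298 = 7 - 298 = -291)
-q = -1*(-291) = 291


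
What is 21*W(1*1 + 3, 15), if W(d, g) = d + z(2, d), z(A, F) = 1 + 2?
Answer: 147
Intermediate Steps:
z(A, F) = 3
W(d, g) = 3 + d (W(d, g) = d + 3 = 3 + d)
21*W(1*1 + 3, 15) = 21*(3 + (1*1 + 3)) = 21*(3 + (1 + 3)) = 21*(3 + 4) = 21*7 = 147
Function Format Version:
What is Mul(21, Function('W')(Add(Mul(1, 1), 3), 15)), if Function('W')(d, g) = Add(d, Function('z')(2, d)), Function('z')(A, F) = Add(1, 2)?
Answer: 147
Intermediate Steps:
Function('z')(A, F) = 3
Function('W')(d, g) = Add(3, d) (Function('W')(d, g) = Add(d, 3) = Add(3, d))
Mul(21, Function('W')(Add(Mul(1, 1), 3), 15)) = Mul(21, Add(3, Add(Mul(1, 1), 3))) = Mul(21, Add(3, Add(1, 3))) = Mul(21, Add(3, 4)) = Mul(21, 7) = 147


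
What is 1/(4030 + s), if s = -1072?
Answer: 1/2958 ≈ 0.00033807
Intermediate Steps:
1/(4030 + s) = 1/(4030 - 1072) = 1/2958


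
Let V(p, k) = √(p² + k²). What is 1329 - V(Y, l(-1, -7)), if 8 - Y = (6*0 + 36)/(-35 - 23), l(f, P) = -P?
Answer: 1329 - √103709/29 ≈ 1317.9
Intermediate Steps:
Y = 250/29 (Y = 8 - (6*0 + 36)/(-35 - 23) = 8 - (0 + 36)/(-58) = 8 - 36*(-1)/58 = 8 - 1*(-18/29) = 8 + 18/29 = 250/29 ≈ 8.6207)
V(p, k) = √(k² + p²)
1329 - V(Y, l(-1, -7)) = 1329 - √((-1*(-7))² + (250/29)²) = 1329 - √(7² + 62500/841) = 1329 - √(49 + 62500/841) = 1329 - √(103709/841) = 1329 - √103709/29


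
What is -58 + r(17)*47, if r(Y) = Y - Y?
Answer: -58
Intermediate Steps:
r(Y) = 0
-58 + r(17)*47 = -58 + 0*47 = -58 + 0 = -58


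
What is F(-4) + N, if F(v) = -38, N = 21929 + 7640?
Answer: 29531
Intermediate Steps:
N = 29569
F(-4) + N = -38 + 29569 = 29531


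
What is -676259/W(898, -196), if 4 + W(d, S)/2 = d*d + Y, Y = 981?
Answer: -676259/1614762 ≈ -0.41880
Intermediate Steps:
W(d, S) = 1954 + 2*d**2 (W(d, S) = -8 + 2*(d*d + 981) = -8 + 2*(d**2 + 981) = -8 + 2*(981 + d**2) = -8 + (1962 + 2*d**2) = 1954 + 2*d**2)
-676259/W(898, -196) = -676259/(1954 + 2*898**2) = -676259/(1954 + 2*806404) = -676259/(1954 + 1612808) = -676259/1614762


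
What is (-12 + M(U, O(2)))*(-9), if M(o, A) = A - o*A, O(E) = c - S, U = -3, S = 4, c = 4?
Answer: 108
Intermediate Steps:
O(E) = 0 (O(E) = 4 - 1*4 = 4 - 4 = 0)
M(o, A) = A - A*o
(-12 + M(U, O(2)))*(-9) = (-12 + 0*(1 - 1*(-3)))*(-9) = (-12 + 0*(1 + 3))*(-9) = (-12 + 0*4)*(-9) = (-12 + 0)*(-9) = -12*(-9) = 108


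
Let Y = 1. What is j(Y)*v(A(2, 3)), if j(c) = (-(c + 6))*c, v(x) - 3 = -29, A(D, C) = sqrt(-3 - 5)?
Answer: 182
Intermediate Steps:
A(D, C) = 2*I*sqrt(2) (A(D, C) = sqrt(-8) = 2*I*sqrt(2))
v(x) = -26 (v(x) = 3 - 29 = -26)
j(c) = c*(-6 - c) (j(c) = (-(6 + c))*c = (-6 - c)*c = c*(-6 - c))
j(Y)*v(A(2, 3)) = -1*1*(6 + 1)*(-26) = -1*1*7*(-26) = -7*(-26) = 182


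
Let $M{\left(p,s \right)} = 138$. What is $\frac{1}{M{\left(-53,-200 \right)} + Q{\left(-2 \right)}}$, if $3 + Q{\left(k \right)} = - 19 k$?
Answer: $\frac{1}{173} \approx 0.0057803$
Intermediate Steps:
$Q{\left(k \right)} = -3 - 19 k$
$\frac{1}{M{\left(-53,-200 \right)} + Q{\left(-2 \right)}} = \frac{1}{138 - -35} = \frac{1}{138 + \left(-3 + 38\right)} = \frac{1}{138 + 35} = \frac{1}{173}$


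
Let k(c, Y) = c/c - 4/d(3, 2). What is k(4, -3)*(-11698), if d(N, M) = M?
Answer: 11698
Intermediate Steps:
k(c, Y) = -1 (k(c, Y) = c/c - 4/2 = 1 - 4*1/2 = 1 - 2 = -1)
k(4, -3)*(-11698) = -1*(-11698) = 11698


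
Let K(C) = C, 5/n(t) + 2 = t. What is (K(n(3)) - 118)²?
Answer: 12769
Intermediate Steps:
n(t) = 5/(-2 + t)
(K(n(3)) - 118)² = (5/(-2 + 3) - 118)² = (5/1 - 118)² = (5*1 - 118)² = (5 - 118)² = (-113)² = 12769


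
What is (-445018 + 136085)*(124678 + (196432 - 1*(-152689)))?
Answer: -146372146467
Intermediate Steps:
(-445018 + 136085)*(124678 + (196432 - 1*(-152689))) = -308933*(124678 + (196432 + 152689)) = -308933*(124678 + 349121) = -308933*473799 = -146372146467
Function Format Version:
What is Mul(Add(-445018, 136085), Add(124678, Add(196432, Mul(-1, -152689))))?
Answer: -146372146467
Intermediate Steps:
Mul(Add(-445018, 136085), Add(124678, Add(196432, Mul(-1, -152689)))) = Mul(-308933, Add(124678, Add(196432, 152689))) = Mul(-308933, Add(124678, 349121)) = Mul(-308933, 473799) = -146372146467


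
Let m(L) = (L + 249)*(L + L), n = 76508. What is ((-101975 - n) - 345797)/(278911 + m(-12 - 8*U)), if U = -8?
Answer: -34952/20681 ≈ -1.6901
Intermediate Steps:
m(L) = 2*L*(249 + L) (m(L) = (249 + L)*(2*L) = 2*L*(249 + L))
((-101975 - n) - 345797)/(278911 + m(-12 - 8*U)) = ((-101975 - 1*76508) - 345797)/(278911 + 2*(-12 - 8*(-8))*(249 + (-12 - 8*(-8)))) = ((-101975 - 76508) - 345797)/(278911 + 2*(-12 + 64)*(249 + (-12 + 64))) = (-178483 - 345797)/(278911 + 2*52*(249 + 52)) = -524280/(278911 + 2*52*301) = -524280/(278911 + 31304) = -524280/310215 = -524280*1/310215 = -34952/20681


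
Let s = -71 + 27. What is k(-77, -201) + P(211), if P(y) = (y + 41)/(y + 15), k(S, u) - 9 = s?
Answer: -3829/113 ≈ -33.885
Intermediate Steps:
s = -44
k(S, u) = -35 (k(S, u) = 9 - 44 = -35)
P(y) = (41 + y)/(15 + y)
k(-77, -201) + P(211) = -35 + (41 + 211)/(15 + 211) = -35 + 252/226 = -35 + (1/226)*252 = -35 + 126/113 = -3829/113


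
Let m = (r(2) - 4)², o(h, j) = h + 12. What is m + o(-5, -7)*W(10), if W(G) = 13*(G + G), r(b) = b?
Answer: 1824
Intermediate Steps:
o(h, j) = 12 + h
W(G) = 26*G (W(G) = 13*(2*G) = 26*G)
m = 4 (m = (2 - 4)² = (-2)² = 4)
m + o(-5, -7)*W(10) = 4 + (12 - 5)*(26*10) = 4 + 7*260 = 4 + 1820 = 1824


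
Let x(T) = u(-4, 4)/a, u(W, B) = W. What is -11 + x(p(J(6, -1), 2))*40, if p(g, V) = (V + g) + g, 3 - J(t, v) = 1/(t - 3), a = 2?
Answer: -91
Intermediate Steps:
J(t, v) = 3 - 1/(-3 + t) (J(t, v) = 3 - 1/(t - 3) = 3 - 1/(-3 + t))
p(g, V) = V + 2*g
x(T) = -2 (x(T) = -4/2 = -4*1/2 = -2)
-11 + x(p(J(6, -1), 2))*40 = -11 - 2*40 = -11 - 80 = -91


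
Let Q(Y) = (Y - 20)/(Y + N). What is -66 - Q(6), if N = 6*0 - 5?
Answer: -52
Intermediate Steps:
N = -5 (N = 0 - 5 = -5)
Q(Y) = (-20 + Y)/(-5 + Y) (Q(Y) = (Y - 20)/(Y - 5) = (-20 + Y)/(-5 + Y))
-66 - Q(6) = -66 - (-20 + 6)/(-5 + 6) = -66 - (-14)/1 = -66 - (-14) = -66 - 1*(-14) = -66 + 14 = -52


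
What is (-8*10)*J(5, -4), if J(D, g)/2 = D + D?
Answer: -1600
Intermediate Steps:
J(D, g) = 4*D (J(D, g) = 2*(D + D) = 2*(2*D) = 4*D)
(-8*10)*J(5, -4) = (-8*10)*(4*5) = -80*20 = -1600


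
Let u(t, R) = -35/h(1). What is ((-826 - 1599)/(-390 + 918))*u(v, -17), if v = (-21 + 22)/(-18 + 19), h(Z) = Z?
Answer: 84875/528 ≈ 160.75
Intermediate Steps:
v = 1 (v = 1/1 = 1*1 = 1)
u(t, R) = -35 (u(t, R) = -35/1 = -35*1 = -35)
((-826 - 1599)/(-390 + 918))*u(v, -17) = ((-826 - 1599)/(-390 + 918))*(-35) = -2425/528*(-35) = 84875/528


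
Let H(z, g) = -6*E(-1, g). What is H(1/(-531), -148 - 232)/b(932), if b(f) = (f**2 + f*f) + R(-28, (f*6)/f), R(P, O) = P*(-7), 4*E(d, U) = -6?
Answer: 3/579148 ≈ 5.1800e-6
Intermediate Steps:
E(d, U) = -3/2 (E(d, U) = (1/4)*(-6) = -3/2)
R(P, O) = -7*P
b(f) = 196 + 2*f**2 (b(f) = (f**2 + f*f) - 7*(-28) = (f**2 + f**2) + 196 = 2*f**2 + 196 = 196 + 2*f**2)
H(z, g) = 9 (H(z, g) = -6*(-3/2) = 9)
H(1/(-531), -148 - 232)/b(932) = 9/(196 + 2*932**2) = 9/(196 + 2*868624) = 9/(196 + 1737248) = 9/1737444 = 9*(1/1737444) = 3/579148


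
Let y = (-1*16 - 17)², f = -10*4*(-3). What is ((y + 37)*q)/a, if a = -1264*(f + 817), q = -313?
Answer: 176219/592184 ≈ 0.29757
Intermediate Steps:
f = 120 (f = -40*(-3) = 120)
a = -1184368 (a = -1264*(120 + 817) = -1264*937 = -1184368)
y = 1089 (y = (-16 - 17)² = (-33)² = 1089)
((y + 37)*q)/a = ((1089 + 37)*(-313))/(-1184368) = (1126*(-313))*(-1/1184368) = -352438*(-1/1184368) = 176219/592184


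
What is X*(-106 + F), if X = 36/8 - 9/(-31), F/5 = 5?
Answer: -24057/62 ≈ -388.02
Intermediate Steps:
F = 25 (F = 5*5 = 25)
X = 297/62 (X = 36*(1/8) - 9*(-1/31) = 9/2 + 9/31 = 297/62 ≈ 4.7903)
X*(-106 + F) = 297*(-106 + 25)/62 = (297/62)*(-81) = -24057/62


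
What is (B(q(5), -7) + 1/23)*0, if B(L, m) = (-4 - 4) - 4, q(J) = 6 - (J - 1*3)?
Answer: 0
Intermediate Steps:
q(J) = 9 - J (q(J) = 6 - (J - 3) = 6 - (-3 + J) = 6 + (3 - J) = 9 - J)
B(L, m) = -12 (B(L, m) = -8 - 4 = -12)
(B(q(5), -7) + 1/23)*0 = (-12 + 1/23)*0 = -275/23*0 = 0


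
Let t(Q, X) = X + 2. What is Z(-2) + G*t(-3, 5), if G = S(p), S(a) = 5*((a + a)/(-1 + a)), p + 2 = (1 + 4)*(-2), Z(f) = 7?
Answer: 931/13 ≈ 71.615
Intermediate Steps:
t(Q, X) = 2 + X
p = -12 (p = -2 + (1 + 4)*(-2) = -2 + 5*(-2) = -2 - 10 = -12)
S(a) = 10*a/(-1 + a) (S(a) = 5*((2*a)/(-1 + a)) = 5*(2*a/(-1 + a)) = 10*a/(-1 + a))
G = 120/13 (G = 10*(-12)/(-1 - 12) = 10*(-12)/(-13) = 10*(-12)*(-1/13) = 120/13 ≈ 9.2308)
Z(-2) + G*t(-3, 5) = 7 + 120*(2 + 5)/13 = 7 + (120/13)*7 = 7 + 840/13 = 931/13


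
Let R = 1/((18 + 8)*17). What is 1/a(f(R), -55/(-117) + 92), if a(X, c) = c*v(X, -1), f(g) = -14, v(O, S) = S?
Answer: -117/10819 ≈ -0.010814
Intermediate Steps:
R = 1/442 (R = (1/17)/26 = (1/26)*(1/17) = 1/442 ≈ 0.0022624)
a(X, c) = -c (a(X, c) = c*(-1) = -c)
1/a(f(R), -55/(-117) + 92) = 1/(-(-55/(-117) + 92)) = 1/(-(-55*(-1/117) + 92)) = 1/(-(55/117 + 92)) = 1/(-1*10819/117) = 1/(-10819/117) = -117/10819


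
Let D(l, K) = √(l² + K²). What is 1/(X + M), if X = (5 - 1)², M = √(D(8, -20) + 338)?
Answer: 1/(16 + √(338 + 4*√29)) ≈ 0.028603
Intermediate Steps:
D(l, K) = √(K² + l²)
M = √(338 + 4*√29) (M = √(√((-20)² + 8²) + 338) = √(√(400 + 64) + 338) = √(√464 + 338) = √(4*√29 + 338) = √(338 + 4*√29) ≈ 18.962)
X = 16 (X = 4² = 16)
1/(X + M) = 1/(16 + √(338 + 4*√29))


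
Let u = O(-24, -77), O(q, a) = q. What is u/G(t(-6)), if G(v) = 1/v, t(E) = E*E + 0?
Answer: -864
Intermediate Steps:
t(E) = E² (t(E) = E² + 0 = E²)
u = -24
u/G(t(-6)) = -24*(-6)² = -24/(1/36) = -24/1/36 = -24*36 = -864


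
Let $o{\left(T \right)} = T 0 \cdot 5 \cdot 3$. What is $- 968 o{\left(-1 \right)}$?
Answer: $0$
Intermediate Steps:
$o{\left(T \right)} = 0$ ($o{\left(T \right)} = T 0 \cdot 3 = 0 \cdot 3 = 0$)
$- 968 o{\left(-1 \right)} = \left(-968\right) 0 = 0$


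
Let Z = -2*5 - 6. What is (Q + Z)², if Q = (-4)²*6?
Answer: 6400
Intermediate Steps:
Q = 96 (Q = 16*6 = 96)
Z = -16 (Z = -10 - 6 = -16)
(Q + Z)² = (96 - 16)² = 80² = 6400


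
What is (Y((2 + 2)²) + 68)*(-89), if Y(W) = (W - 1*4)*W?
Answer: -23140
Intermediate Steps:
Y(W) = W*(-4 + W) (Y(W) = (W - 4)*W = (-4 + W)*W = W*(-4 + W))
(Y((2 + 2)²) + 68)*(-89) = ((2 + 2)²*(-4 + (2 + 2)²) + 68)*(-89) = (4²*(-4 + 4²) + 68)*(-89) = (16*(-4 + 16) + 68)*(-89) = (16*12 + 68)*(-89) = (192 + 68)*(-89) = 260*(-89) = -23140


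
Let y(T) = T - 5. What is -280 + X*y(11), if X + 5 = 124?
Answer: 434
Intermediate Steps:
X = 119 (X = -5 + 124 = 119)
y(T) = -5 + T
-280 + X*y(11) = -280 + 119*(-5 + 11) = -280 + 119*6 = -280 + 714 = 434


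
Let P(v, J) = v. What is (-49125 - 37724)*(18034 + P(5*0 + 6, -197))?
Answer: -1566755960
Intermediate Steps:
(-49125 - 37724)*(18034 + P(5*0 + 6, -197)) = (-49125 - 37724)*(18034 + (5*0 + 6)) = -86849*(18034 + (0 + 6)) = -86849*(18034 + 6) = -86849*18040 = -1566755960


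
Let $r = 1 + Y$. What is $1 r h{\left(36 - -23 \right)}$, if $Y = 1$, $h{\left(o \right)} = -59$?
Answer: $-118$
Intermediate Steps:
$r = 2$ ($r = 1 + 1 = 2$)
$1 r h{\left(36 - -23 \right)} = 1 \cdot 2 \left(-59\right) = 2 \left(-59\right) = -118$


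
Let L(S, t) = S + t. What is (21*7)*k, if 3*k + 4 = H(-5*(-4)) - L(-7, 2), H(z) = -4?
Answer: -147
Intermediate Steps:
k = -1 (k = -4/3 + (-4 - (-7 + 2))/3 = -4/3 + (-4 - 1*(-5))/3 = -4/3 + (-4 + 5)/3 = -4/3 + (⅓)*1 = -4/3 + ⅓ = -1)
(21*7)*k = (21*7)*(-1) = 147*(-1) = -147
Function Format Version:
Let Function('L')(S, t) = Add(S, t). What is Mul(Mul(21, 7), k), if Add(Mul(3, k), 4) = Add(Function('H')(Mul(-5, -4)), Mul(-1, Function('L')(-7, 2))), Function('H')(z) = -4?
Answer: -147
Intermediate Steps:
k = -1 (k = Add(Rational(-4, 3), Mul(Rational(1, 3), Add(-4, Mul(-1, Add(-7, 2))))) = Add(Rational(-4, 3), Mul(Rational(1, 3), Add(-4, Mul(-1, -5)))) = Add(Rational(-4, 3), Mul(Rational(1, 3), Add(-4, 5))) = Add(Rational(-4, 3), Mul(Rational(1, 3), 1)) = Add(Rational(-4, 3), Rational(1, 3)) = -1)
Mul(Mul(21, 7), k) = Mul(Mul(21, 7), -1) = Mul(147, -1) = -147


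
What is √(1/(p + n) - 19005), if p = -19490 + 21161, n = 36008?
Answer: I*√26981532276526/37679 ≈ 137.86*I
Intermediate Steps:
p = 1671
√(1/(p + n) - 19005) = √(1/(1671 + 36008) - 19005) = √(1/37679 - 19005) = √(-716089394/37679) = I*√26981532276526/37679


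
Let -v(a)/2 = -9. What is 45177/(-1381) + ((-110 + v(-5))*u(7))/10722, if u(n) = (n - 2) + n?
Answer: -80985403/2467847 ≈ -32.816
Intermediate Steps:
v(a) = 18 (v(a) = -2*(-9) = 18)
u(n) = -2 + 2*n (u(n) = (-2 + n) + n = -2 + 2*n)
45177/(-1381) + ((-110 + v(-5))*u(7))/10722 = 45177/(-1381) + ((-110 + 18)*(-2 + 2*7))/10722 = 45177*(-1/1381) - 92*(-2 + 14)*(1/10722) = -45177/1381 - 92*12*(1/10722) = -45177/1381 - 1104*1/10722 = -45177/1381 - 184/1787 = -80985403/2467847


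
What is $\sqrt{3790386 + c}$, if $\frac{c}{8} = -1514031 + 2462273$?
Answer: $\sqrt{11376322} \approx 3372.9$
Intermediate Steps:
$c = 7585936$ ($c = 8 \left(-1514031 + 2462273\right) = 8 \cdot 948242 = 7585936$)
$\sqrt{3790386 + c} = \sqrt{3790386 + 7585936} = \sqrt{11376322}$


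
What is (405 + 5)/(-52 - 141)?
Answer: -410/193 ≈ -2.1244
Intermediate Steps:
(405 + 5)/(-52 - 141) = 410/(-193) = 410*(-1/193) = -410/193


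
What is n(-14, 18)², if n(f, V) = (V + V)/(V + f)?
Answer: 81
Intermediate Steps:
n(f, V) = 2*V/(V + f) (n(f, V) = (2*V)/(V + f) = 2*V/(V + f))
n(-14, 18)² = (2*18/(18 - 14))² = (2*18/4)² = (2*18*(¼))² = 9² = 81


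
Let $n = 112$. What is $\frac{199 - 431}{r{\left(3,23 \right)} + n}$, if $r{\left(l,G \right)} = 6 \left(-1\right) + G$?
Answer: $- \frac{232}{129} \approx -1.7985$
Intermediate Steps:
$r{\left(l,G \right)} = -6 + G$
$\frac{199 - 431}{r{\left(3,23 \right)} + n} = \frac{199 - 431}{\left(-6 + 23\right) + 112} = - \frac{232}{17 + 112} = - \frac{232}{129}$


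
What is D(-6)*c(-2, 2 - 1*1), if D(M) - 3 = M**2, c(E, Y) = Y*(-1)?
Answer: -39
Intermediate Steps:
c(E, Y) = -Y
D(M) = 3 + M**2
D(-6)*c(-2, 2 - 1*1) = (3 + (-6)**2)*(-(2 - 1*1)) = (3 + 36)*(-(2 - 1)) = 39*(-1*1) = 39*(-1) = -39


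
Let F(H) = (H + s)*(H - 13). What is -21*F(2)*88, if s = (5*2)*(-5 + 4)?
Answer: -162624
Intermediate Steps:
s = -10 (s = 10*(-1) = -10)
F(H) = (-13 + H)*(-10 + H) (F(H) = (H - 10)*(H - 13) = (-10 + H)*(-13 + H) = (-13 + H)*(-10 + H))
-21*F(2)*88 = -21*(130 + 2² - 23*2)*88 = -21*(130 + 4 - 46)*88 = -21*88*88 = -1848*88 = -162624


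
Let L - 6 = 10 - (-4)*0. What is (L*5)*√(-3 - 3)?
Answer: 80*I*√6 ≈ 195.96*I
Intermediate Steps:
L = 16 (L = 6 + (10 - (-4)*0) = 6 + (10 - 1*0) = 6 + (10 + 0) = 6 + 10 = 16)
(L*5)*√(-3 - 3) = (16*5)*√(-3 - 3) = 80*√(-6) = 80*(I*√6) = 80*I*√6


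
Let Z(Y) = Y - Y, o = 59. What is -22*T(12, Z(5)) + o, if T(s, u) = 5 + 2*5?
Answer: -271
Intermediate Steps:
Z(Y) = 0
T(s, u) = 15 (T(s, u) = 5 + 10 = 15)
-22*T(12, Z(5)) + o = -22*15 + 59 = -330 + 59 = -271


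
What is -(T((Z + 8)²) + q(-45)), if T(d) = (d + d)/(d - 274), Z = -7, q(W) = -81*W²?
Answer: 44778827/273 ≈ 1.6403e+5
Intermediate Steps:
T(d) = 2*d/(-274 + d) (T(d) = (2*d)/(-274 + d) = 2*d/(-274 + d))
-(T((Z + 8)²) + q(-45)) = -(2*(-7 + 8)²/(-274 + (-7 + 8)²) - 81*(-45)²) = -(2*1²/(-274 + 1²) - 81*2025) = -(2*1/(-274 + 1) - 164025) = -(2*1/(-273) - 164025) = -(2*1*(-1/273) - 164025) = -(-2/273 - 164025) = -1*(-44778827/273) = 44778827/273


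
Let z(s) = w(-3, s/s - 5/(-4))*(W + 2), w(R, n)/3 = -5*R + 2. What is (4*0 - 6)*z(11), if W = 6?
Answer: -2448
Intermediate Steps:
w(R, n) = 6 - 15*R (w(R, n) = 3*(-5*R + 2) = 3*(2 - 5*R) = 6 - 15*R)
z(s) = 408 (z(s) = (6 - 15*(-3))*(6 + 2) = (6 + 45)*8 = 51*8 = 408)
(4*0 - 6)*z(11) = (4*0 - 6)*408 = (0 - 6)*408 = -6*408 = -2448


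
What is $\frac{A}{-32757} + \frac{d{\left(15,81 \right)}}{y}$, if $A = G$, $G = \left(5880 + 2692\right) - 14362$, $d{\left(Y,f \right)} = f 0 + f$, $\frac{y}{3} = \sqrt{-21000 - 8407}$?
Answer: $\frac{1930}{10919} - \frac{27 i \sqrt{29407}}{29407} \approx 0.17676 - 0.15745 i$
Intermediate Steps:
$y = 3 i \sqrt{29407}$ ($y = 3 \sqrt{-21000 - 8407} = 3 \sqrt{-29407} = 3 i \sqrt{29407} \approx 514.45 i$)
$d{\left(Y,f \right)} = f$ ($d{\left(Y,f \right)} = 0 + f = f$)
$G = -5790$ ($G = 8572 - 14362 = -5790$)
$A = -5790$
$\frac{A}{-32757} + \frac{d{\left(15,81 \right)}}{y} = - \frac{5790}{-32757} + \frac{81}{3 i \sqrt{29407}} = \left(-5790\right) \left(- \frac{1}{32757}\right) + 81 \left(- \frac{i \sqrt{29407}}{88221}\right) = \frac{1930}{10919} - \frac{27 i \sqrt{29407}}{29407}$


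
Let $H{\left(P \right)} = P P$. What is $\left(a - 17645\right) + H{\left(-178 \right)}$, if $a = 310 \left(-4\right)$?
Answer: $12799$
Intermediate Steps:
$H{\left(P \right)} = P^{2}$
$a = -1240$
$\left(a - 17645\right) + H{\left(-178 \right)} = \left(-1240 - 17645\right) + \left(-178\right)^{2} = -18885 + 31684 = 12799$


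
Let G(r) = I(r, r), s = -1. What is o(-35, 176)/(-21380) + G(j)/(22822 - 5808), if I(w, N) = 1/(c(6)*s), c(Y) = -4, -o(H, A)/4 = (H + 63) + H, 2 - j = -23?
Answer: -471047/363759320 ≈ -0.0012949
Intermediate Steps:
j = 25 (j = 2 - 1*(-23) = 2 + 23 = 25)
o(H, A) = -252 - 8*H (o(H, A) = -4*((H + 63) + H) = -4*((63 + H) + H) = -4*(63 + 2*H) = -252 - 8*H)
I(w, N) = ¼ (I(w, N) = 1/(-4*(-1)) = 1/4 = ¼)
G(r) = ¼
o(-35, 176)/(-21380) + G(j)/(22822 - 5808) = (-252 - 8*(-35))/(-21380) + 1/(4*(22822 - 5808)) = (-252 + 280)*(-1/21380) + (¼)/17014 = 28*(-1/21380) + (¼)*(1/17014) = -7/5345 + 1/68056 = -471047/363759320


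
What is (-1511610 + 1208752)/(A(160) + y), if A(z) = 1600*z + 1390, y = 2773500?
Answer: -151429/1515445 ≈ -0.099924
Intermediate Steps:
A(z) = 1390 + 1600*z
(-1511610 + 1208752)/(A(160) + y) = (-1511610 + 1208752)/((1390 + 1600*160) + 2773500) = -302858/((1390 + 256000) + 2773500) = -302858/(257390 + 2773500) = -302858/3030890 = -302858*1/3030890 = -151429/1515445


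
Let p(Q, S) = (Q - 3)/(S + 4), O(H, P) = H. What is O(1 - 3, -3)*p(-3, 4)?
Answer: 3/2 ≈ 1.5000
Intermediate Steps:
p(Q, S) = (-3 + Q)/(4 + S)
O(1 - 3, -3)*p(-3, 4) = (1 - 3)*((-3 - 3)/(4 + 4)) = -2*(-6)/8 = -(-6)/4 = -2*(-¾) = 3/2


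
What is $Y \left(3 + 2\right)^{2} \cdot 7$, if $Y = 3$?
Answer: $525$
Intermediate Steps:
$Y \left(3 + 2\right)^{2} \cdot 7 = 3 \left(3 + 2\right)^{2} \cdot 7 = 3 \cdot 5^{2} \cdot 7 = 3 \cdot 25 \cdot 7 = 75 \cdot 7 = 525$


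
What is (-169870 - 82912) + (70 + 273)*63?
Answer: -231173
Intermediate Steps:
(-169870 - 82912) + (70 + 273)*63 = -252782 + 343*63 = -252782 + 21609 = -231173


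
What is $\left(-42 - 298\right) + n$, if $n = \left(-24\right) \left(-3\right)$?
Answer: $-268$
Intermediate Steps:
$n = 72$
$\left(-42 - 298\right) + n = \left(-42 - 298\right) + 72 = -340 + 72 = -268$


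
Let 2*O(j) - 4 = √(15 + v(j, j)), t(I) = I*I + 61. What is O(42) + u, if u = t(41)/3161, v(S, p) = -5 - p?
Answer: 8064/3161 + 2*I*√2 ≈ 2.5511 + 2.8284*I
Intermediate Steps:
t(I) = 61 + I² (t(I) = I² + 61 = 61 + I²)
u = 1742/3161 (u = (61 + 41²)/3161 = (61 + 1681)*(1/3161) = 1742*(1/3161) = 1742/3161 ≈ 0.55109)
O(j) = 2 + √(10 - j)/2 (O(j) = 2 + √(15 + (-5 - j))/2 = 2 + √(10 - j)/2)
O(42) + u = (2 + √(10 - 1*42)/2) + 1742/3161 = (2 + √(10 - 42)/2) + 1742/3161 = (2 + √(-32)/2) + 1742/3161 = (2 + (4*I*√2)/2) + 1742/3161 = (2 + 2*I*√2) + 1742/3161 = 8064/3161 + 2*I*√2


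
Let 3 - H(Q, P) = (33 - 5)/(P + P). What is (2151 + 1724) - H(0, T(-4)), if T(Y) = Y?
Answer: 7737/2 ≈ 3868.5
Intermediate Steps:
H(Q, P) = 3 - 14/P (H(Q, P) = 3 - (33 - 5)/(P + P) = 3 - 28/(2*P) = 3 - 28*1/(2*P) = 3 - 14/P)
(2151 + 1724) - H(0, T(-4)) = (2151 + 1724) - (3 - 14/(-4)) = 3875 - (3 - 14*(-¼)) = 3875 - (3 + 7/2) = 3875 - 1*13/2 = 3875 - 13/2 = 7737/2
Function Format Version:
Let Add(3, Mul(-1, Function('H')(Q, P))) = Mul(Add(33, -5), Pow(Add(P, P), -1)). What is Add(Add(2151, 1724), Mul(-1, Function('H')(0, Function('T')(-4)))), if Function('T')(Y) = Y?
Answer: Rational(7737, 2) ≈ 3868.5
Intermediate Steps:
Function('H')(Q, P) = Add(3, Mul(-14, Pow(P, -1))) (Function('H')(Q, P) = Add(3, Mul(-1, Mul(Add(33, -5), Pow(Add(P, P), -1)))) = Add(3, Mul(-1, Mul(28, Pow(Mul(2, P), -1)))) = Add(3, Mul(-1, Mul(28, Mul(Rational(1, 2), Pow(P, -1))))) = Add(3, Mul(-1, Mul(14, Pow(P, -1)))) = Add(3, Mul(-14, Pow(P, -1))))
Add(Add(2151, 1724), Mul(-1, Function('H')(0, Function('T')(-4)))) = Add(Add(2151, 1724), Mul(-1, Add(3, Mul(-14, Pow(-4, -1))))) = Add(3875, Mul(-1, Add(3, Mul(-14, Rational(-1, 4))))) = Add(3875, Mul(-1, Add(3, Rational(7, 2)))) = Add(3875, Mul(-1, Rational(13, 2))) = Add(3875, Rational(-13, 2)) = Rational(7737, 2)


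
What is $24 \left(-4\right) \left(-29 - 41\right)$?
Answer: $6720$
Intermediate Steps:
$24 \left(-4\right) \left(-29 - 41\right) = \left(-96\right) \left(-70\right) = 6720$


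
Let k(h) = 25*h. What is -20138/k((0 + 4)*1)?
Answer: -10069/50 ≈ -201.38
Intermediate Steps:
-20138/k((0 + 4)*1) = -20138*1/(25*(0 + 4)) = -20138/(25*(4*1)) = -20138/(25*4) = -20138/100 = -20138*1/100 = -10069/50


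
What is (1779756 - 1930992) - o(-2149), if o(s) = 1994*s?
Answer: 4133870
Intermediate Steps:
(1779756 - 1930992) - o(-2149) = (1779756 - 1930992) - 1994*(-2149) = -151236 - 1*(-4285106) = -151236 + 4285106 = 4133870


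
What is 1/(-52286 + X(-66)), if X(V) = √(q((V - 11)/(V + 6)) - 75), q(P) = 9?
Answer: -26143/1366912931 - I*√66/2733825862 ≈ -1.9126e-5 - 2.9717e-9*I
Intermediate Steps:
X(V) = I*√66 (X(V) = √(9 - 75) = √(-66) = I*√66)
1/(-52286 + X(-66)) = 1/(-52286 + I*√66)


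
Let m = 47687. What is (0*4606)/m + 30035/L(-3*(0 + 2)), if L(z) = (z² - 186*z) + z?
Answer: 30035/1146 ≈ 26.209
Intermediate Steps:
L(z) = z² - 185*z
(0*4606)/m + 30035/L(-3*(0 + 2)) = (0*4606)/47687 + 30035/(((-3*(0 + 2))*(-185 - 3*(0 + 2)))) = 0*(1/47687) + 30035/(((-3*2)*(-185 - 3*2))) = 0 + 30035/((-6*(-185 - 6))) = 0 + 30035/((-6*(-191))) = 0 + 30035/1146 = 30035/1146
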